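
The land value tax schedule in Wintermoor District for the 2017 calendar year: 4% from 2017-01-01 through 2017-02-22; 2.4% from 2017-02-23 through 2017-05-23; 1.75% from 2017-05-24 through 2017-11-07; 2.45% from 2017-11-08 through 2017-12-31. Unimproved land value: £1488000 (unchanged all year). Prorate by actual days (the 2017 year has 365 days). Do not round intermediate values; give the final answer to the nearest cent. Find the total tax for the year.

£34827.35

2017-01-01 to 2017-02-22: 53 days at 4% → £1488000 × 4% × 53/365 = £8642.6301
2017-02-23 to 2017-05-23: 90 days at 2.4% → £1488000 × 2.4% × 90/365 = £8805.6986
2017-05-24 to 2017-11-07: 168 days at 1.75% → £1488000 × 1.75% × 168/365 = £11985.5342
2017-11-08 to 2017-12-31: 54 days at 2.45% → £1488000 × 2.45% × 54/365 = £5393.4904
Total = £34827.3534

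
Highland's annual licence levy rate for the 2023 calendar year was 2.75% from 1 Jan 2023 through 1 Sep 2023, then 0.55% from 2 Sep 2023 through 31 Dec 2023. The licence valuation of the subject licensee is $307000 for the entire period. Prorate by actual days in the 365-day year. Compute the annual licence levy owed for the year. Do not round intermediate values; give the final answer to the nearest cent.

1 Jan – 1 Sep 2023: 244 days at 2.75% → $307000 × 2.75% × 244/365 = $5643.7534
2 Sep – 31 Dec 2023: 121 days at 0.55% → $307000 × 0.55% × 121/365 = $559.7493
Total = $6203.5027

$6203.50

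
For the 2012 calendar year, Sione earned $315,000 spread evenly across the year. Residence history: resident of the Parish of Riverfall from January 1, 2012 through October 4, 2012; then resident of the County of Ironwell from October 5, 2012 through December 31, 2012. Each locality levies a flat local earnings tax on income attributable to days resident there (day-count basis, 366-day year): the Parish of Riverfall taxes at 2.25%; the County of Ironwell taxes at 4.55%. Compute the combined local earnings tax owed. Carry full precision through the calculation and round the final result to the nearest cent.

The Parish of Riverfall, January 1 – October 4, 2012: 278 days → $315,000 × 2.25% × 278/366 = $5,383.4016
The County of Ironwell, October 5 – December 31, 2012: 88 days → $315,000 × 4.55% × 88/366 = $3,446.0656
Total = $8,829.4672

$8,829.47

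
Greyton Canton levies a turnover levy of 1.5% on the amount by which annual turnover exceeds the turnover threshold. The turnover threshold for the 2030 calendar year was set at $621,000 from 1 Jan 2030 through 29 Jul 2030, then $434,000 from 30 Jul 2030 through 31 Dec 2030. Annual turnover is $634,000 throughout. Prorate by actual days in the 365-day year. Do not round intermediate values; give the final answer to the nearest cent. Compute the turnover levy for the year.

$1,386.16

1 Jan – 29 Jul 2030: 210 days, exemption $621,000 → ($634,000 − $621,000) × 1.5% × 210/365 = $112.1918
30 Jul – 31 Dec 2030: 155 days, exemption $434,000 → ($634,000 − $434,000) × 1.5% × 155/365 = $1,273.9726
Total = $1,386.1644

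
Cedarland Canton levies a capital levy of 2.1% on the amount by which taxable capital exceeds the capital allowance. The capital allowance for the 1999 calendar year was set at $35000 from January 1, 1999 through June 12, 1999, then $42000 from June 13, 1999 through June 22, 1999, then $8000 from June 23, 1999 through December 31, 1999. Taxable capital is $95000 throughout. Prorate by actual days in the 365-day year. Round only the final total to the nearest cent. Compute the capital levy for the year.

January 1 – June 12, 1999: 163 days, exemption $35000 → ($95000 − $35000) × 2.1% × 163/365 = $562.6849
June 13 – June 22, 1999: 10 days, exemption $42000 → ($95000 − $42000) × 2.1% × 10/365 = $30.4932
June 23 – December 31, 1999: 192 days, exemption $8000 → ($95000 − $8000) × 2.1% × 192/365 = $961.0521
Total = $1554.2301

$1554.23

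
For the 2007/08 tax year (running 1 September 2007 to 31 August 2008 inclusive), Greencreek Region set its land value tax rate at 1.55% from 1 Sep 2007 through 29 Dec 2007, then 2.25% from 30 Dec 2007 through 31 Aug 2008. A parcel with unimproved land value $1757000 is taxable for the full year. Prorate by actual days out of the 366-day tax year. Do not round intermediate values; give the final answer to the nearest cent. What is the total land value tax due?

$35500.04

1 Sep – 29 Dec 2007: 120 days at 1.55% → $1757000 × 1.55% × 120/366 = $8929.0164
30 Dec 2007 – 31 Aug 2008: 246 days at 2.25% → $1757000 × 2.25% × 246/366 = $26571.0246
Total = $35500.0410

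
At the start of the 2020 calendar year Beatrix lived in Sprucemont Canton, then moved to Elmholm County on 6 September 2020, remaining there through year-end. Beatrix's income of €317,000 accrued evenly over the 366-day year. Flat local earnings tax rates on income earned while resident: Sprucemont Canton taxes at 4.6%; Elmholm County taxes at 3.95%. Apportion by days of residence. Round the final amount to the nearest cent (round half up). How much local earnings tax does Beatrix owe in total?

Sprucemont Canton, 1 January – 5 September 2020: 249 days → €317,000 × 4.6% × 249/366 = €9,920.5410
Elmholm County, 6 September – 31 December 2020: 117 days → €317,000 × 3.95% × 117/366 = €4,002.7746
Total = €13,923.3156

€13,923.32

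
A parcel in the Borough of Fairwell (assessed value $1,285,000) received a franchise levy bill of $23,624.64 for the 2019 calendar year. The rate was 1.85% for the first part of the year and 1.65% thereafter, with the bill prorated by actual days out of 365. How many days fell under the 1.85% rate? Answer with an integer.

344 days

Let d = days at the first rate; then 365 − d days at the second rate.
$1,285,000 × [1.85%·d + 1.65%·(365−d)] / 365 = $23,624.64
Solving gives d = 344, so the new rate took effect on 11 Dec 2019.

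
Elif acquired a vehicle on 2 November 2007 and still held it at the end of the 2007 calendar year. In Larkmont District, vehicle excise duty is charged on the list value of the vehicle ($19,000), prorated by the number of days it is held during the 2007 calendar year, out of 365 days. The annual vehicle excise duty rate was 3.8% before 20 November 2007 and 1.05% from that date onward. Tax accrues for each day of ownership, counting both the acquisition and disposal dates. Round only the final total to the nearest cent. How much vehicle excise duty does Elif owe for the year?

2 November – 19 November 2007: 18 days at 3.8% → $19,000 × 3.8% × 18/365 = $35.6055
20 November – 31 December 2007: 42 days at 1.05% → $19,000 × 1.05% × 42/365 = $22.9562
Total = $58.5616

$58.56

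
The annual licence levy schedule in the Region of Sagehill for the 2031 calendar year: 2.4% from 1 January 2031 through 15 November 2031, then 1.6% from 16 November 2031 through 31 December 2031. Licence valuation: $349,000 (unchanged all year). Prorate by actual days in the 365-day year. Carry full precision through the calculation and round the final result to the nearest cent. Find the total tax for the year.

$8,024.13

1 January – 15 November 2031: 319 days at 2.4% → $349,000 × 2.4% × 319/365 = $7,320.3945
16 November – 31 December 2031: 46 days at 1.6% → $349,000 × 1.6% × 46/365 = $703.7370
Total = $8,024.1315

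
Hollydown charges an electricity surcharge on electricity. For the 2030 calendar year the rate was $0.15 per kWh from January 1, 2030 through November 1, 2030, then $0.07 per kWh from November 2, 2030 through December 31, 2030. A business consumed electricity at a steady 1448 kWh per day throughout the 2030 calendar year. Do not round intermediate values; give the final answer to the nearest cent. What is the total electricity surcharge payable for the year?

$72,327.60

January 1 – November 1, 2030: 305 days × 1448 kWh/day = 441,640 kWh at $0.15/kWh → $66,246.00
November 2 – December 31, 2030: 60 days × 1448 kWh/day = 86,880 kWh at $0.07/kWh → $6,081.60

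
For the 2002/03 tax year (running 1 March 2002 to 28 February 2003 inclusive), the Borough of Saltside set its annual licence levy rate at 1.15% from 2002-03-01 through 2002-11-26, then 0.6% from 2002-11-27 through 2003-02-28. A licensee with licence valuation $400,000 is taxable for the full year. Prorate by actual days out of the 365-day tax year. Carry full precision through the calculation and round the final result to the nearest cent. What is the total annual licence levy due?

2002-03-01 to 2002-11-26: 271 days at 1.15% → $400,000 × 1.15% × 271/365 = $3,415.3425
2002-11-27 to 2003-02-28: 94 days at 0.6% → $400,000 × 0.6% × 94/365 = $618.0822
Total = $4,033.4247

$4,033.42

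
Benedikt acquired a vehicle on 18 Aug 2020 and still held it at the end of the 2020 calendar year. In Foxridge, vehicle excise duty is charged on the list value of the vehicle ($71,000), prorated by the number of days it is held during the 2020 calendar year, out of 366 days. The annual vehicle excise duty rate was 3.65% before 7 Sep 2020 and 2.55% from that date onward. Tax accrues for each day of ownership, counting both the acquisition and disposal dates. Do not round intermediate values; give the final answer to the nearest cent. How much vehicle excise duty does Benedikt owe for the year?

18 Aug – 6 Sep 2020: 20 days at 3.65% → $71,000 × 3.65% × 20/366 = $141.6120
7 Sep – 31 Dec 2020: 116 days at 2.55% → $71,000 × 2.55% × 116/366 = $573.8197
Total = $715.4317

$715.43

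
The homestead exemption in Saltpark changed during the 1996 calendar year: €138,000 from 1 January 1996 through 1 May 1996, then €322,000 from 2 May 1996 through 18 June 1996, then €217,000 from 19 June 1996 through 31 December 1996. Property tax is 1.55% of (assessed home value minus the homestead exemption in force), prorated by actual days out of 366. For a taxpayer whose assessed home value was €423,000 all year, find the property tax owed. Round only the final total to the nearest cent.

1 January – 1 May 1996: 122 days, exemption €138,000 → (€423,000 − €138,000) × 1.55% × 122/366 = €1,472.5000
2 May – 18 June 1996: 48 days, exemption €322,000 → (€423,000 − €322,000) × 1.55% × 48/366 = €205.3115
19 June – 31 December 1996: 196 days, exemption €217,000 → (€423,000 − €217,000) × 1.55% × 196/366 = €1,709.9126
Total = €3,387.7240

€3,387.72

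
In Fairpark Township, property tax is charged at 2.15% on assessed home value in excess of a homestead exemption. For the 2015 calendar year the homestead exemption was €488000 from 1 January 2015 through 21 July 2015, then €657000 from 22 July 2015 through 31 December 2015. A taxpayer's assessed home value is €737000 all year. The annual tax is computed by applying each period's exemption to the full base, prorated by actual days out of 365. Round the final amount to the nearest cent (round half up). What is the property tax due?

1 January – 21 July 2015: 202 days, exemption €488000 → (€737000 − €488000) × 2.15% × 202/365 = €2962.7589
22 July – 31 December 2015: 163 days, exemption €657000 → (€737000 − €657000) × 2.15% × 163/365 = €768.1096
Total = €3730.8685

€3730.87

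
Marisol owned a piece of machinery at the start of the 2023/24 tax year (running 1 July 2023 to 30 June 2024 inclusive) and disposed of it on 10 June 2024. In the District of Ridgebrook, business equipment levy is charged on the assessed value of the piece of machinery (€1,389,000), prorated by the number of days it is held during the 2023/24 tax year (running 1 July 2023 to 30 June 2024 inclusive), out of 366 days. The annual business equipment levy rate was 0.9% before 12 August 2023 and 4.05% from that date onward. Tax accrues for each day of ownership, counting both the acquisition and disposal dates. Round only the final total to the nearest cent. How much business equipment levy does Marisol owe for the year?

€48,159.59

1 July – 11 August 2023: 42 days at 0.9% → €1,389,000 × 0.9% × 42/366 = €1,434.5410
12 August 2023 – 10 June 2024: 304 days at 4.05% → €1,389,000 × 4.05% × 304/366 = €46,725.0492
Total = €48,159.5902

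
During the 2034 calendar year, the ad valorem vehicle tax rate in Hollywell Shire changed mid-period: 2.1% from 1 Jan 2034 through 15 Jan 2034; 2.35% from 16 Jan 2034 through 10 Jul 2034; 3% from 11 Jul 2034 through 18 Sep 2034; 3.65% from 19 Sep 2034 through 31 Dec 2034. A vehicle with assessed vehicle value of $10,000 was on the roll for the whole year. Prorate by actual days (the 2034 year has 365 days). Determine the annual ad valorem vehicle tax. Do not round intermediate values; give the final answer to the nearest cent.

$283.48

1 Jan – 15 Jan 2034: 15 days at 2.1% → $10,000 × 2.1% × 15/365 = $8.6301
16 Jan – 10 Jul 2034: 176 days at 2.35% → $10,000 × 2.35% × 176/365 = $113.3151
11 Jul – 18 Sep 2034: 70 days at 3% → $10,000 × 3% × 70/365 = $57.5342
19 Sep – 31 Dec 2034: 104 days at 3.65% → $10,000 × 3.65% × 104/365 = $104.0000
Total = $283.4795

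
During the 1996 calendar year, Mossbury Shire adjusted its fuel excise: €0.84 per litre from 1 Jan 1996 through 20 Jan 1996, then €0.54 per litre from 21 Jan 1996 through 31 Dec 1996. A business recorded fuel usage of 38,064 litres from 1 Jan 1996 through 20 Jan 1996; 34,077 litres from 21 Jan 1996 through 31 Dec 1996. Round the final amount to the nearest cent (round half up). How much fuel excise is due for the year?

1 Jan – 20 Jan 1996: 38,064 litres at €0.84/litre → €31,973.76
21 Jan – 31 Dec 1996: 34,077 litres at €0.54/litre → €18,401.58

€50,375.34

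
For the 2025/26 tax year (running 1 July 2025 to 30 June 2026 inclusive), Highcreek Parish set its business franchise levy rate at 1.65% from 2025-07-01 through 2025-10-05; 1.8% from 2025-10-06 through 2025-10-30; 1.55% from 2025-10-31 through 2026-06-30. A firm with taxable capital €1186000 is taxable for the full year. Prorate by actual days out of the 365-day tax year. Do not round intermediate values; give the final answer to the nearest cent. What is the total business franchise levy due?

€18901.27

2025-07-01 to 2025-10-05: 97 days at 1.65% → €1186000 × 1.65% × 97/365 = €5200.5288
2025-10-06 to 2025-10-30: 25 days at 1.8% → €1186000 × 1.8% × 25/365 = €1462.1918
2025-10-31 to 2026-06-30: 243 days at 1.55% → €1186000 × 1.55% × 243/365 = €12238.5452
Total = €18901.2658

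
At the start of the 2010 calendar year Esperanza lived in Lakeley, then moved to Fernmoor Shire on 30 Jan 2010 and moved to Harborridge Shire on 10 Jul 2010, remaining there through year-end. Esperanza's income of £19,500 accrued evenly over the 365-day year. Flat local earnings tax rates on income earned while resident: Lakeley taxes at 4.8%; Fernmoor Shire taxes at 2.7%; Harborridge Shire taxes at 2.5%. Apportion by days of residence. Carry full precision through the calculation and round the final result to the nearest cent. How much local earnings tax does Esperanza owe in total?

£540.34

Lakeley, 1 Jan – 29 Jan 2010: 29 days → £19,500 × 4.8% × 29/365 = £74.3671
Fernmoor Shire, 30 Jan – 9 Jul 2010: 161 days → £19,500 × 2.7% × 161/365 = £232.2370
Harborridge Shire, 10 Jul – 31 Dec 2010: 175 days → £19,500 × 2.5% × 175/365 = £233.7329
Total = £540.3370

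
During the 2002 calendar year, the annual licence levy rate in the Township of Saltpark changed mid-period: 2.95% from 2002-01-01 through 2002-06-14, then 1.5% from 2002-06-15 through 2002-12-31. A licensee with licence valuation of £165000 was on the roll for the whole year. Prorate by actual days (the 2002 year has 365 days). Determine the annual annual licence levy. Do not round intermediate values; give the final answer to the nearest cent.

£3556.54

2002-01-01 to 2002-06-14: 165 days at 2.95% → £165000 × 2.95% × 165/365 = £2200.3767
2002-06-15 to 2002-12-31: 200 days at 1.5% → £165000 × 1.5% × 200/365 = £1356.1644
Total = £3556.5411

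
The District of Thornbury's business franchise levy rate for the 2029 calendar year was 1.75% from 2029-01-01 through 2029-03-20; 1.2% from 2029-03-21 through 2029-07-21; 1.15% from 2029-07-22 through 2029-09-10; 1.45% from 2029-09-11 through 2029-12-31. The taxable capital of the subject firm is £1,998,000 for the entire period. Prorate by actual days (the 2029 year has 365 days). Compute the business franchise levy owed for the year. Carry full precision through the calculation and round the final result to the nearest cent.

£27,747.57

2029-01-01 to 2029-03-20: 79 days at 1.75% → £1,998,000 × 1.75% × 79/365 = £7,567.7671
2029-03-21 to 2029-07-21: 123 days at 1.2% → £1,998,000 × 1.2% × 123/365 = £8,079.5836
2029-07-22 to 2029-09-10: 51 days at 1.15% → £1,998,000 × 1.15% × 51/365 = £3,210.4849
2029-09-11 to 2029-12-31: 112 days at 1.45% → £1,998,000 × 1.45% × 112/365 = £8,889.7315
Total = £27,747.5671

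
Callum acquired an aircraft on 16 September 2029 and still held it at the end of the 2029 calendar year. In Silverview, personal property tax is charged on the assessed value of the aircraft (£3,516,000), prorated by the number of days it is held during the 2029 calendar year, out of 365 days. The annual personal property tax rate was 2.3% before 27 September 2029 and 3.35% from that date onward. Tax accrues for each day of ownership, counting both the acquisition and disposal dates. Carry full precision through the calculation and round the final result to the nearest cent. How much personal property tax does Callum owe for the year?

16 September – 26 September 2029: 11 days at 2.3% → £3,516,000 × 2.3% × 11/365 = £2,437.1178
27 September – 31 December 2029: 96 days at 3.35% → £3,516,000 × 3.35% × 96/365 = £30,979.3315
Total = £33,416.4493

£33,416.45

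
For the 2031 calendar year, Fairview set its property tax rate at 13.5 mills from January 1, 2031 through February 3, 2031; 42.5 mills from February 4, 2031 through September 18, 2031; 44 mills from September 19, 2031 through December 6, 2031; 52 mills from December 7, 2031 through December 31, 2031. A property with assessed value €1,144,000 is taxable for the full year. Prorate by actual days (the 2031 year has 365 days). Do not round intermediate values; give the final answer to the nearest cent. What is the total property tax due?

€46,645.42

January 1 – February 3, 2031: 34 days at 13.5 mills → €1,144,000 × 1.35% × 34/365 = €1,438.6192
February 4 – September 18, 2031: 227 days at 42.5 mills → €1,144,000 × 4.25% × 227/365 = €30,237.6438
September 19 – December 6, 2031: 79 days at 44 mills → €1,144,000 × 4.4% × 79/365 = €10,894.6411
December 7 – December 31, 2031: 25 days at 52 mills → €1,144,000 × 5.2% × 25/365 = €4,074.5205
Total = €46,645.4247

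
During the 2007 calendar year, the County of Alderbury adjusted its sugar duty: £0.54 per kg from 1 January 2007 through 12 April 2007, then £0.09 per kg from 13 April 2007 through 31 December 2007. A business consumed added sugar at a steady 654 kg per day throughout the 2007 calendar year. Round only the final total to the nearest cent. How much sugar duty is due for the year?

£51,502.50

1 January – 12 April 2007: 102 days × 654 kg/day = 66,708 kg at £0.54/kg → £36,022.32
13 April – 31 December 2007: 263 days × 654 kg/day = 172,002 kg at £0.09/kg → £15,480.18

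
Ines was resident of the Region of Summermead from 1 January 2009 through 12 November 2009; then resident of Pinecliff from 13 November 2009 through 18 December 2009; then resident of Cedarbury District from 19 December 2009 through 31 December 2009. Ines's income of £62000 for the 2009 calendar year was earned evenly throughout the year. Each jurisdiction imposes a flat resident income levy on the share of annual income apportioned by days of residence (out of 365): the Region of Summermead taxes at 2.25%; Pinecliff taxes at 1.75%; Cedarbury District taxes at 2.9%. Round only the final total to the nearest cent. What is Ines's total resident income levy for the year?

£1378.78

The Region of Summermead, 1 January – 12 November 2009: 316 days → £62000 × 2.25% × 316/365 = £1207.7260
Pinecliff, 13 November – 18 December 2009: 36 days → £62000 × 1.75% × 36/365 = £107.0137
Cedarbury District, 19 December – 31 December 2009: 13 days → £62000 × 2.9% × 13/365 = £64.0384
Total = £1378.7781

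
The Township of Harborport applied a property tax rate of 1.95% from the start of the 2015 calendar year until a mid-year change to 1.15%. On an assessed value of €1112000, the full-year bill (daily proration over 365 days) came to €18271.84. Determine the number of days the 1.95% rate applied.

225 days

Let d = days at the first rate; then 365 − d days at the second rate.
€1112000 × [1.95%·d + 1.15%·(365−d)] / 365 = €18271.84
Solving gives d = 225, so the new rate took effect on 14 Aug 2015.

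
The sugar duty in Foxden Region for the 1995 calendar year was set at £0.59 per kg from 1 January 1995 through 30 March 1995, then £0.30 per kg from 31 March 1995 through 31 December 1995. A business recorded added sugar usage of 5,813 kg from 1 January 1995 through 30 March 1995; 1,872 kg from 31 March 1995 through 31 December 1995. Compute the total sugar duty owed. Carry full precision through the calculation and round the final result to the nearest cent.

1 January – 30 March 1995: 5,813 kg at £0.59/kg → £3,429.67
31 March – 31 December 1995: 1,872 kg at £0.30/kg → £561.60

£3,991.27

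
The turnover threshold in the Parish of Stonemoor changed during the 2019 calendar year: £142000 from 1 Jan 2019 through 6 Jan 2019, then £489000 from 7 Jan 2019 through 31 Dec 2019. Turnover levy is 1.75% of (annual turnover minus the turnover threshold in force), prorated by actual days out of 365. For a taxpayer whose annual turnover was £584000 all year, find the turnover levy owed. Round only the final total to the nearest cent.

1 Jan – 6 Jan 2019: 6 days, exemption £142000 → (£584000 − £142000) × 1.75% × 6/365 = £127.1507
7 Jan – 31 Dec 2019: 359 days, exemption £489000 → (£584000 − £489000) × 1.75% × 359/365 = £1635.1712
Total = £1762.3219

£1762.32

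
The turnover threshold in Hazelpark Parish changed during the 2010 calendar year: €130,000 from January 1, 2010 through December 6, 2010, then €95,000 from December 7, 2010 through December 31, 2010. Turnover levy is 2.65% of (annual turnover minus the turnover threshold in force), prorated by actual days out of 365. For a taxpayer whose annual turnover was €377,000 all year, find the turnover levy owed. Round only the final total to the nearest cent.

January 1 – December 6, 2010: 340 days, exemption €130,000 → (€377,000 − €130,000) × 2.65% × 340/365 = €6,097.1781
December 7 – December 31, 2010: 25 days, exemption €95,000 → (€377,000 − €95,000) × 2.65% × 25/365 = €511.8493
Total = €6,609.0274

€6,609.03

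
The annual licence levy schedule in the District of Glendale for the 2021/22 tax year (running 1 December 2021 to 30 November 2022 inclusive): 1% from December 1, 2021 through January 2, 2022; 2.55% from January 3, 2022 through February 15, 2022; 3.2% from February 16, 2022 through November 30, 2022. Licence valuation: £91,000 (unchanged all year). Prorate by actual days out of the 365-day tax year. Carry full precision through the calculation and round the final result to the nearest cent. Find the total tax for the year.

£2,659.69

December 1, 2021 – January 2, 2022: 33 days at 1% → £91,000 × 1% × 33/365 = £82.2740
January 3 – February 15, 2022: 44 days at 2.55% → £91,000 × 2.55% × 44/365 = £279.7315
February 16 – November 30, 2022: 288 days at 3.2% → £91,000 × 3.2% × 288/365 = £2,297.6877
Total = £2,659.6932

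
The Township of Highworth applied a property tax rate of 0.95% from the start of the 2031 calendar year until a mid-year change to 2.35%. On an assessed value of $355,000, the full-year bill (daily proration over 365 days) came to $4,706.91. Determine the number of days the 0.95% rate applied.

267 days

Let d = days at the first rate; then 365 − d days at the second rate.
$355,000 × [0.95%·d + 2.35%·(365−d)] / 365 = $4,706.91
Solving gives d = 267, so the new rate took effect on 25 September 2031.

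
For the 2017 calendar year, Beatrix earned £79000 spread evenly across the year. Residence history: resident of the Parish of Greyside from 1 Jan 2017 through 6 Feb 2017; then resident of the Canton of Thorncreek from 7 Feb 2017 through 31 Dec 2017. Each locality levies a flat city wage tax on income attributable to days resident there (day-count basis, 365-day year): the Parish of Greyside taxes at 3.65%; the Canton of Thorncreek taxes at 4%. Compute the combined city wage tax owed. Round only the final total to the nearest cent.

The Parish of Greyside, 1 Jan – 6 Feb 2017: 37 days → £79000 × 3.65% × 37/365 = £292.3000
The Canton of Thorncreek, 7 Feb – 31 Dec 2017: 328 days → £79000 × 4% × 328/365 = £2839.6712
Total = £3131.9712

£3131.97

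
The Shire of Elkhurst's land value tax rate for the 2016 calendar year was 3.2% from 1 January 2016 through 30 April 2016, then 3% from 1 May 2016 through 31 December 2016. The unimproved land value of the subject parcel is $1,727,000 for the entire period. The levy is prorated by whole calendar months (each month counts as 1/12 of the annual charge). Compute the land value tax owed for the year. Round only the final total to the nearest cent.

$52,961.33

1 January – 30 April 2016: 4 months at 3.2% → $1,727,000 × 3.2% × 4/12 = $18,421.3333
1 May – 31 December 2016: 8 months at 3% → $1,727,000 × 3% × 8/12 = $34,540.0000
Total = $52,961.3333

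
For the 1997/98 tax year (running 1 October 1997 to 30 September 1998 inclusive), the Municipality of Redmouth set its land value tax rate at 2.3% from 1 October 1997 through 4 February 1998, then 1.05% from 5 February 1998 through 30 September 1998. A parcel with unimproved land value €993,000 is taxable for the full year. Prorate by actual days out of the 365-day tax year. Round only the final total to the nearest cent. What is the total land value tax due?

1 October 1997 – 4 February 1998: 127 days at 2.3% → €993,000 × 2.3% × 127/365 = €7,946.7205
5 February – 30 September 1998: 238 days at 1.05% → €993,000 × 1.05% × 238/365 = €6,798.6493
Total = €14,745.3699

€14,745.37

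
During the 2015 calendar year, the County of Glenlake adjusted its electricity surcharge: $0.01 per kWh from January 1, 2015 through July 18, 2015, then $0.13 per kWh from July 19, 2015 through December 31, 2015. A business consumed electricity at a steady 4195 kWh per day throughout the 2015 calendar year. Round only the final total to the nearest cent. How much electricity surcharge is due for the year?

$98876.15

January 1 – July 18, 2015: 199 days × 4195 kWh/day = 834,805 kWh at $0.01/kWh → $8348.05
July 19 – December 31, 2015: 166 days × 4195 kWh/day = 696,370 kWh at $0.13/kWh → $90528.10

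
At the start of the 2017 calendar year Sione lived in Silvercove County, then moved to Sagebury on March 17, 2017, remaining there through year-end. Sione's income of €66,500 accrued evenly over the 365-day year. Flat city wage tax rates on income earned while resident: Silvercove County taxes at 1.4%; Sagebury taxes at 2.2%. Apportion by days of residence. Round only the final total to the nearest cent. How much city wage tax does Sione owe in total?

Silvercove County, January 1 – March 16, 2017: 75 days → €66,500 × 1.4% × 75/365 = €191.3014
Sagebury, March 17 – December 31, 2017: 290 days → €66,500 × 2.2% × 290/365 = €1,162.3836
Total = €1,353.6849

€1,353.68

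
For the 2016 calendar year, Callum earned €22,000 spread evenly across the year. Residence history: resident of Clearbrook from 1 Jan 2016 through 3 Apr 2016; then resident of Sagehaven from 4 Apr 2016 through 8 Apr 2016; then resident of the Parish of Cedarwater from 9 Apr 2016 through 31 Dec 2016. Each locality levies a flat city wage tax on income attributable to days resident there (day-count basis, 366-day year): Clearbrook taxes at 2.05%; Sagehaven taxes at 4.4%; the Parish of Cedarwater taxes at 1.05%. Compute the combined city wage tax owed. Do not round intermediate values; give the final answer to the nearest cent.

Clearbrook, 1 Jan – 3 Apr 2016: 94 days → €22,000 × 2.05% × 94/366 = €115.8306
Sagehaven, 4 Apr – 8 Apr 2016: 5 days → €22,000 × 4.4% × 5/366 = €13.2240
The Parish of Cedarwater, 9 Apr – 31 Dec 2016: 267 days → €22,000 × 1.05% × 267/366 = €168.5164
Total = €297.5710

€297.57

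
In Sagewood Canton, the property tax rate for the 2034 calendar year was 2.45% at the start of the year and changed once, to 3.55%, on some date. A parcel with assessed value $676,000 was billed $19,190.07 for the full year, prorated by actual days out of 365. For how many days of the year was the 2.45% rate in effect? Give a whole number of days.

236 days

Let d = days at the first rate; then 365 − d days at the second rate.
$676,000 × [2.45%·d + 3.55%·(365−d)] / 365 = $19,190.07
Solving gives d = 236, so the new rate took effect on August 25, 2034.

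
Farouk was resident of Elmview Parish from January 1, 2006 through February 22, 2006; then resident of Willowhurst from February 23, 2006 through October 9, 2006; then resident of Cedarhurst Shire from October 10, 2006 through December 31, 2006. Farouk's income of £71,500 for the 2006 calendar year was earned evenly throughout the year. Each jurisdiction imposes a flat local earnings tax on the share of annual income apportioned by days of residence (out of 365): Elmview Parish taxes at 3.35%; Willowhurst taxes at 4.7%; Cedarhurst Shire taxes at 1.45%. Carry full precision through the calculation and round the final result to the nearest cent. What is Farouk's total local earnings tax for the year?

£2,691.93

Elmview Parish, January 1 – February 22, 2006: 53 days → £71,500 × 3.35% × 53/365 = £347.8034
Willowhurst, February 23 – October 9, 2006: 229 days → £71,500 × 4.7% × 229/365 = £2,108.3685
Cedarhurst Shire, October 10 – December 31, 2006: 83 days → £71,500 × 1.45% × 83/365 = £235.7541
Total = £2,691.9260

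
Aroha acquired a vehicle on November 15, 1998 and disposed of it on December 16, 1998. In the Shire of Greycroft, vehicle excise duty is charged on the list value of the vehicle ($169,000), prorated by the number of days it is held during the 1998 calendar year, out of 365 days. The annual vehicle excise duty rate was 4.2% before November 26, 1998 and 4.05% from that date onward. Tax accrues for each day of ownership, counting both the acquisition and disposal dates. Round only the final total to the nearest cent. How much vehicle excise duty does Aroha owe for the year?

$607.71

November 15 – November 25, 1998: 11 days at 4.2% → $169,000 × 4.2% × 11/365 = $213.9123
November 26 – December 16, 1998: 21 days at 4.05% → $169,000 × 4.05% × 21/365 = $393.7932
Total = $607.7055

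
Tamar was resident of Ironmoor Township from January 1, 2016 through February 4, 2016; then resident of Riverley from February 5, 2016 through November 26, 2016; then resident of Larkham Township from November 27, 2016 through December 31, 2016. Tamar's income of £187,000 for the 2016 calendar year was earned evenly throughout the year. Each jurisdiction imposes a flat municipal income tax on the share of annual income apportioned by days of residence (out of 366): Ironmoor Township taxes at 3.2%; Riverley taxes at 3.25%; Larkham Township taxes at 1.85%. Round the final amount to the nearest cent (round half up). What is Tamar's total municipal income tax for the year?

£5,818.20

Ironmoor Township, January 1 – February 4, 2016: 35 days → £187,000 × 3.2% × 35/366 = £572.2404
Riverley, February 5 – November 26, 2016: 296 days → £187,000 × 3.25% × 296/366 = £4,915.1366
Larkham Township, November 27 – December 31, 2016: 35 days → £187,000 × 1.85% × 35/366 = £330.8265
Total = £5,818.2036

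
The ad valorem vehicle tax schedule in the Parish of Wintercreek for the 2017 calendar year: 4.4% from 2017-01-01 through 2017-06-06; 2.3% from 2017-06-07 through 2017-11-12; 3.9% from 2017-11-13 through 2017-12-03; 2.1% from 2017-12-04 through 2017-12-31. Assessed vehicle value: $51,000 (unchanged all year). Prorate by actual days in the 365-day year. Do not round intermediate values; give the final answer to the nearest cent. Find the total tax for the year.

$1,672.80

2017-01-01 to 2017-06-06: 157 days at 4.4% → $51,000 × 4.4% × 157/365 = $965.2274
2017-06-07 to 2017-11-12: 159 days at 2.3% → $51,000 × 2.3% × 159/365 = $510.9781
2017-11-13 to 2017-12-03: 21 days at 3.9% → $51,000 × 3.9% × 21/365 = $114.4356
2017-12-04 to 2017-12-31: 28 days at 2.1% → $51,000 × 2.1% × 28/365 = $82.1589
Total = $1,672.8000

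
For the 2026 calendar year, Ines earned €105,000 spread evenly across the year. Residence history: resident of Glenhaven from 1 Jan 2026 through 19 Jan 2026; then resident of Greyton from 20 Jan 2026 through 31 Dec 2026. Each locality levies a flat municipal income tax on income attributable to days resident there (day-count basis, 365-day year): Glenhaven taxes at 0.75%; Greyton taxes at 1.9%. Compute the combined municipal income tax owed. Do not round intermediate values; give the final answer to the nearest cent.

Glenhaven, 1 Jan – 19 Jan 2026: 19 days → €105,000 × 0.75% × 19/365 = €40.9932
Greyton, 20 Jan – 31 Dec 2026: 346 days → €105,000 × 1.9% × 346/365 = €1,891.1507
Total = €1,932.1438

€1,932.14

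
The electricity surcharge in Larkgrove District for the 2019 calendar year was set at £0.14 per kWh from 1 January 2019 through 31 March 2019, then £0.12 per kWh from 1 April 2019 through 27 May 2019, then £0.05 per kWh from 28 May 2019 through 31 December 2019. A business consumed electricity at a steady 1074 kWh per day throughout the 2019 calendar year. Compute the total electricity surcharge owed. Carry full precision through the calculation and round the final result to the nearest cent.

1 January – 31 March 2019: 90 days × 1074 kWh/day = 96,660 kWh at £0.14/kWh → £13,532.40
1 April – 27 May 2019: 57 days × 1074 kWh/day = 61,218 kWh at £0.12/kWh → £7,346.16
28 May – 31 December 2019: 218 days × 1074 kWh/day = 234,132 kWh at £0.05/kWh → £11,706.60

£32,585.16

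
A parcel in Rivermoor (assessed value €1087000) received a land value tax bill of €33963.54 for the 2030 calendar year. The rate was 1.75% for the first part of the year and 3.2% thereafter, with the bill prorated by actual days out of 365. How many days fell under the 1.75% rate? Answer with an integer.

Let d = days at the first rate; then 365 − d days at the second rate.
€1087000 × [1.75%·d + 3.2%·(365−d)] / 365 = €33963.54
Solving gives d = 19, so the new rate took effect on 20 January 2030.

19 days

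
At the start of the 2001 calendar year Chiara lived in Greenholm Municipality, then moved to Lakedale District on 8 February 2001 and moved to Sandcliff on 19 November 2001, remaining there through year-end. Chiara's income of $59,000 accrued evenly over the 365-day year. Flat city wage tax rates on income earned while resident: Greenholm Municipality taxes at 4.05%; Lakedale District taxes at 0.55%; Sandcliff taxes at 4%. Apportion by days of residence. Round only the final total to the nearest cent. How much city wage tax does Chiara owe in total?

Greenholm Municipality, 1 January – 7 February 2001: 38 days → $59,000 × 4.05% × 38/365 = $248.7699
Lakedale District, 8 February – 18 November 2001: 284 days → $59,000 × 0.55% × 284/365 = $252.4877
Sandcliff, 19 November – 31 December 2001: 43 days → $59,000 × 4% × 43/365 = $278.0274
Total = $779.2849

$779.28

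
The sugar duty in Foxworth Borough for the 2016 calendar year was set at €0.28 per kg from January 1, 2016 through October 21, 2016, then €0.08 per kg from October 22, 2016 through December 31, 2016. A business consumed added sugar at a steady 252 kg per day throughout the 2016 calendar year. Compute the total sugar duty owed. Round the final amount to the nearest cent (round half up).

€22,246.56

January 1 – October 21, 2016: 295 days × 252 kg/day = 74,340 kg at €0.28/kg → €20,815.20
October 22 – December 31, 2016: 71 days × 252 kg/day = 17,892 kg at €0.08/kg → €1,431.36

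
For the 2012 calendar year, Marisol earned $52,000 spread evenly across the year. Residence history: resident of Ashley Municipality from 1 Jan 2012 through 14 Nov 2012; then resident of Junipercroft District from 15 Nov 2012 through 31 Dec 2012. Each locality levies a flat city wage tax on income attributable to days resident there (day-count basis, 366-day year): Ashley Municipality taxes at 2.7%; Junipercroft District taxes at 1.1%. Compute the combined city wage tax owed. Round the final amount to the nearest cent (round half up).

$1,297.16

Ashley Municipality, 1 Jan – 14 Nov 2012: 319 days → $52,000 × 2.7% × 319/366 = $1,223.7049
Junipercroft District, 15 Nov – 31 Dec 2012: 47 days → $52,000 × 1.1% × 47/366 = $73.4536
Total = $1,297.1585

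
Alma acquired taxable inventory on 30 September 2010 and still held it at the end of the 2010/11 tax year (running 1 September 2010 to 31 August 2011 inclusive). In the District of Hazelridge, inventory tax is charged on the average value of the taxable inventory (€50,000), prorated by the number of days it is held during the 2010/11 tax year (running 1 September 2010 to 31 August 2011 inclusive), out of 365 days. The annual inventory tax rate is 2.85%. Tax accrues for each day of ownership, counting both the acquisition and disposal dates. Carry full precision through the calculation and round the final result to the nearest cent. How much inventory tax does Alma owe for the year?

€1,311.78

Days held (30 September 2010 – 31 August 2011): 336 out of 365
Tax = €50,000 × 2.85% × 336/365 = €1,311.7808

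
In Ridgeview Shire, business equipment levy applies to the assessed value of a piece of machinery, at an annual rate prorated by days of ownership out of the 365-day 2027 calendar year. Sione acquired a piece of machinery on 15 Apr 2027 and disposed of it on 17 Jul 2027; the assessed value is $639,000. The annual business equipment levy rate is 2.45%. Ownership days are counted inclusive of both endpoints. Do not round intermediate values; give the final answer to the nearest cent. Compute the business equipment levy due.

$4,031.83

Days held (15 Apr – 17 Jul 2027): 94 out of 365
Tax = $639,000 × 2.45% × 94/365 = $4,031.8274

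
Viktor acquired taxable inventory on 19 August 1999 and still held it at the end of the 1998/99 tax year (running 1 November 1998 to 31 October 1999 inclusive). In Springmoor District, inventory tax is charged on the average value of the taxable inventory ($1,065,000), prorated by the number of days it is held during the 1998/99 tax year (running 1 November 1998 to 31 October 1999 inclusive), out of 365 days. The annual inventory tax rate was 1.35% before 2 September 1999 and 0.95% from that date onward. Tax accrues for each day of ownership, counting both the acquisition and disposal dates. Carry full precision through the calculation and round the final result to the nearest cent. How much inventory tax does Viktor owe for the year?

$2,214.62

19 August – 1 September 1999: 14 days at 1.35% → $1,065,000 × 1.35% × 14/365 = $551.4658
2 September – 31 October 1999: 60 days at 0.95% → $1,065,000 × 0.95% × 60/365 = $1,663.1507
Total = $2,214.6164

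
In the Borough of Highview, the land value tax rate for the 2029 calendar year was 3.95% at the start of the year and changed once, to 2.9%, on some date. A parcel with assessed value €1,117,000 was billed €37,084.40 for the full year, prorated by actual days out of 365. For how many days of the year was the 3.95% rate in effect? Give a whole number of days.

146 days

Let d = days at the first rate; then 365 − d days at the second rate.
€1,117,000 × [3.95%·d + 2.9%·(365−d)] / 365 = €37,084.40
Solving gives d = 146, so the new rate took effect on May 27, 2029.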